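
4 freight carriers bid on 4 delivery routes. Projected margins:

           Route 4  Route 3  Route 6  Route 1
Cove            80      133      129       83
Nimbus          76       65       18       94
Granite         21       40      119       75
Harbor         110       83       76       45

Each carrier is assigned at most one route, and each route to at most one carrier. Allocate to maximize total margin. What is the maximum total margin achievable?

This is a one-to-one assignment (maximum-weight bipartite matching).
Optimal: Cove→Route 3 ($133k), Nimbus→Route 1 ($94k), Granite→Route 6 ($119k), Harbor→Route 4 ($110k) — total 133+94+119+110 = $456k.
Swapping Harbor↔Cove (Harbor→Route 3 $83k, Cove→Route 4 $80k) loses 80.

Maximum total: $456k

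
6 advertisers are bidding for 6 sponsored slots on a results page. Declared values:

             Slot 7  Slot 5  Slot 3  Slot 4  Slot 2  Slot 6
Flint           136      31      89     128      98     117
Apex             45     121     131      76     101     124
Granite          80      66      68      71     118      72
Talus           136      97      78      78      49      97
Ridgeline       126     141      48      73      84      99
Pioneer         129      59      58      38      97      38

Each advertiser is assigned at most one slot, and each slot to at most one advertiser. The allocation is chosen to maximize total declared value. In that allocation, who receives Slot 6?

Optimal: Flint→Slot 4 ($128), Apex→Slot 3 ($131), Granite→Slot 2 ($118), Talus→Slot 6 ($97), Ridgeline→Slot 5 ($141), Pioneer→Slot 7 ($129) — total 128+131+118+97+141+129 = $744.
Row-greedy (each advertiser in turn takes its best remaining slot) gives $619, worse by 125.
Next-best assignment: Flint→Slot 4, Apex→Slot 6, Granite→Slot 2, Talus→Slot 3, Ridgeline→Slot 5, Pioneer→Slot 7 = $718.
Talus's own top slot is Slot 7 ($136), but forcing Talus→Slot 7 and reassigning the rest optimally gives only $705 — worse by 39.

Talus receives Slot 6.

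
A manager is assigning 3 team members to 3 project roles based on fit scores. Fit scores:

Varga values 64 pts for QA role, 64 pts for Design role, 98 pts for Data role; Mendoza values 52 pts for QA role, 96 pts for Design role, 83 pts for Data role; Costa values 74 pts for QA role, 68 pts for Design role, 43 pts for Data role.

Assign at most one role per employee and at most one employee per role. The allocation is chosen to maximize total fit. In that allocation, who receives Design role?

Mendoza receives Design role.

Treat this as an assignment problem: match each employee to one role.
Optimal: Varga→Data role (98 pts), Mendoza→Design role (96 pts), Costa→QA role (74 pts) — total 98+96+74 = 268 pts.
Next-best assignment: Varga→Design role, Mendoza→Data role, Costa→QA role = 221 pts.
Swapping Costa↔Varga (Costa→Data role 43 pts, Varga→QA role 64 pts) loses 65.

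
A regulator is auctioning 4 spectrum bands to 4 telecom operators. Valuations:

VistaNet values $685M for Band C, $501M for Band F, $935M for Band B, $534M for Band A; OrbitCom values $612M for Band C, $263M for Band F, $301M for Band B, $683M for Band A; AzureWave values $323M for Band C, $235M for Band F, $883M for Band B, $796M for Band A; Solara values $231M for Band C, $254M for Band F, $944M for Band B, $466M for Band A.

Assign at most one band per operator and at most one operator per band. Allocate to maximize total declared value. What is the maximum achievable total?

Maximum total: $2853M

This is a one-to-one assignment (maximum-weight bipartite matching).
Optimal: VistaNet→Band F ($501M), OrbitCom→Band C ($612M), AzureWave→Band A ($796M), Solara→Band B ($944M) — total 501+612+796+944 = $2853M.
Row-greedy (each operator in turn takes its best remaining band) gives $2195M, worse by 658.
Checked against all permutations: $2853M is optimal.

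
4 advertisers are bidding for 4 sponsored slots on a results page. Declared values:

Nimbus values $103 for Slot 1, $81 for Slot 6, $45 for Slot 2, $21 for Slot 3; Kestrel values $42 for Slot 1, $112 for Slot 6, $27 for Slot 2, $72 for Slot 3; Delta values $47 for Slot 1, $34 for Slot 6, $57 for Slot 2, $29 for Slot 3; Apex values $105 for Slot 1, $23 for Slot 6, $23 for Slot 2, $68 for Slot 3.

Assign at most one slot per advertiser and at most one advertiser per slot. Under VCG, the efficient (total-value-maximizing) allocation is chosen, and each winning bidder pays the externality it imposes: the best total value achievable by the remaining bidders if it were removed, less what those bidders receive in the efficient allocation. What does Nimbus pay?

Efficient allocation: Nimbus→Slot 1 ($103), Kestrel→Slot 6 ($112), Delta→Slot 2 ($57), Apex→Slot 3 ($68); total welfare W = $340.
Nimbus receives Slot 1 at value $103, so the others get W − 103 = $237.
Without Nimbus: best allocation of the remaining 3 bidders over all 4 slots is Kestrel→Slot 6 ($112), Delta→Slot 2 ($57), Apex→Slot 1 ($105), total $274.
VCG payment = (others' best without Nimbus) − (others' welfare with Nimbus) = 274 − 237 = $37.

Nimbus pays $37.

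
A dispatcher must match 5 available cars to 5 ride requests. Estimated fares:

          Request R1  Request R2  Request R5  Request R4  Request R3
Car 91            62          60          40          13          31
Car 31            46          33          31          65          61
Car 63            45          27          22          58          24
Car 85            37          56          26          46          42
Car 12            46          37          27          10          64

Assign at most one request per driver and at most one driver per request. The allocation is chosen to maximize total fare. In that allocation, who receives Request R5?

Car 31 receives Request R5.

Optimal: Car 91→Request R1 ($62), Car 31→Request R5 ($31), Car 63→Request R4 ($58), Car 85→Request R2 ($56), Car 12→Request R3 ($64) — total 62+31+58+56+64 = $271.
Row-greedy (each driver in turn takes its best remaining request) gives $223, worse by 48.
Next-best assignment: Car 91→Request R5, Car 31→Request R4, Car 63→Request R1, Car 85→Request R2, Car 12→Request R3 = $270.
Swapping Car 91↔Car 63 (Car 91→Request R4 $13, Car 63→Request R1 $45) loses 62.
Car 31's own top request is Request R4 ($65), but forcing Car 31→Request R4 and reassigning the rest optimally gives only $270 — worse by 1.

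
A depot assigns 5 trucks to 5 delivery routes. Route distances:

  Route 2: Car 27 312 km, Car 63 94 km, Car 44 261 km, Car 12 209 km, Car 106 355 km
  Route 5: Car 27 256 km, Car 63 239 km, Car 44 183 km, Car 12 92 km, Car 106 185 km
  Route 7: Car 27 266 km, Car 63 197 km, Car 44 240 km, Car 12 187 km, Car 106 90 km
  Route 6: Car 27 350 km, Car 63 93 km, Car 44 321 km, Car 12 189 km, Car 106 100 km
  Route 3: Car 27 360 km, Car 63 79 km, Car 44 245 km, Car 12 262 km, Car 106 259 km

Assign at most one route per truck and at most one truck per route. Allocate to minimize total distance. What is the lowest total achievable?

Optimal: Car 27→Route 7 (266 km), Car 63→Route 2 (94 km), Car 44→Route 3 (245 km), Car 12→Route 5 (92 km), Car 106→Route 6 (100 km) — total 266+94+245+92+100 = 797 km.
Row-greedy (each truck in turn takes its cheapest remaining route) gives 1119 km, worse by 322.
Next-best assignment: Car 27→Route 7, Car 63→Route 3, Car 44→Route 2, Car 12→Route 5, Car 106→Route 6 = 798 km.
Swapping Car 63↔Car 106 (Car 63→Route 6 93 km, Car 106→Route 2 355 km) adds 254.
Every other assignment is strictly worse.

Min total: 797 km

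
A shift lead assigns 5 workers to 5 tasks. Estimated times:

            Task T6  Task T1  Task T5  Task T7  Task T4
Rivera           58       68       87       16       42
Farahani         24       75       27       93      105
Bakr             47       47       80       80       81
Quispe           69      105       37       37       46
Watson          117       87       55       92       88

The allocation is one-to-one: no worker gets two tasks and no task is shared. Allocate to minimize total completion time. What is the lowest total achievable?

Minimum total: 188 min

This is a one-to-one assignment (minimum-cost bipartite matching).
Optimal: Rivera→Task T7 (16 min), Farahani→Task T6 (24 min), Bakr→Task T1 (47 min), Quispe→Task T4 (46 min), Watson→Task T5 (55 min) — total 16+24+47+46+55 = 188 min.
Row-greedy (each worker in turn takes its cheapest remaining task) gives 212 min, worse by 24.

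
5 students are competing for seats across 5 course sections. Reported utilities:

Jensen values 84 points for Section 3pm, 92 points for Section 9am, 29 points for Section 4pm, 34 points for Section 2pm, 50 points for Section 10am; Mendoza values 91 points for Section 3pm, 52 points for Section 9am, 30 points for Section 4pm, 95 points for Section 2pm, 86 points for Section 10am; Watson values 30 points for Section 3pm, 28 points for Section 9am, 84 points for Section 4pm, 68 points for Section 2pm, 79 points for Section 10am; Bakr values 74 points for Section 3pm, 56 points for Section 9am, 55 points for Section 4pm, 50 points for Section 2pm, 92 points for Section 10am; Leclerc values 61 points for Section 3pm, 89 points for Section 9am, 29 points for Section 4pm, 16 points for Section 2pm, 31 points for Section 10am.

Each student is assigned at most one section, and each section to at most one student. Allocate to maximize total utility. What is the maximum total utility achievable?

Max total: 444 points

This is the linear assignment problem.
Optimal: Jensen→Section 3pm (84 points), Mendoza→Section 2pm (95 points), Watson→Section 4pm (84 points), Bakr→Section 10am (92 points), Leclerc→Section 9am (89 points) — total 84+95+84+92+89 = 444 points.
Row-greedy (each student in turn takes its best remaining section) gives 424 points, worse by 20.
Next-best assignment: Jensen→Section 9am, Mendoza→Section 2pm, Watson→Section 4pm, Bakr→Section 10am, Leclerc→Section 3pm = 424 points.
Swapping Watson↔Jensen (Watson→Section 3pm 30 points, Jensen→Section 4pm 29 points) loses 109.
Checked against all permutations: 444 points is optimal.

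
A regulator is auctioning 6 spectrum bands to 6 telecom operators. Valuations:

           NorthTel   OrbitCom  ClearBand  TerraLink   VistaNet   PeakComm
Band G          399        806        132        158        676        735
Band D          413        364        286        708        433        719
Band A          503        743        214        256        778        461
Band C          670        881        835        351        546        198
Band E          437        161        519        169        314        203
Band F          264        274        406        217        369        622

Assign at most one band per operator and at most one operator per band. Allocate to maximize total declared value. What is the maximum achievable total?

Treat this as an assignment problem: match each operator to one band.
Optimal: NorthTel→Band E ($437M), OrbitCom→Band G ($806M), ClearBand→Band C ($835M), TerraLink→Band D ($708M), VistaNet→Band A ($778M), PeakComm→Band F ($622M) — total 437+806+835+708+778+622 = $4186M.
Checked against all permutations: $4186M is optimal.

Maximum total: $4186M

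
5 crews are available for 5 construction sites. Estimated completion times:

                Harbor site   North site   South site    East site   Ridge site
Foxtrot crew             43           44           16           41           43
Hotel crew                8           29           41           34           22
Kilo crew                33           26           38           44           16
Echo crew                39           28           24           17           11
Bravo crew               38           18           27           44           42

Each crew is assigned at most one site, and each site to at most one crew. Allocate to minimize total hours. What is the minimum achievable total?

Min total: 75 hours

Optimal: Foxtrot crew→South site (16 hours), Hotel crew→Harbor site (8 hours), Kilo crew→Ridge site (16 hours), Echo crew→East site (17 hours), Bravo crew→North site (18 hours) — total 16+8+16+17+18 = 75 hours.
Min-entry greedy (repeatedly take the single cheapest remaining cell) gives 97 hours, worse by 22.
Next-best assignment: Foxtrot crew→South site, Hotel crew→Harbor site, Kilo crew→East site, Echo crew→Ridge site, Bravo crew→North site = 97 hours.
No other one-to-one assignment undercuts 75 hours.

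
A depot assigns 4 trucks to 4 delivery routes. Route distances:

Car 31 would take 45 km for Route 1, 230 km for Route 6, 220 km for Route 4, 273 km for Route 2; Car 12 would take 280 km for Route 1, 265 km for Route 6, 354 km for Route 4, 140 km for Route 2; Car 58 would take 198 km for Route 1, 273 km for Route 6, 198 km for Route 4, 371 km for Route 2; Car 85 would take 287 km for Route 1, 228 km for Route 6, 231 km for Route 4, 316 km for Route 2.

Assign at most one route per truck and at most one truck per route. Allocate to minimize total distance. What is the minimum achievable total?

Minimum total: 611 km

Optimal: Car 31→Route 1 (45 km), Car 12→Route 2 (140 km), Car 58→Route 4 (198 km), Car 85→Route 6 (228 km) — total 45+140+198+228 = 611 km.
Swapping Car 58↔Car 12 (Car 58→Route 2 371 km, Car 12→Route 4 354 km) adds 387.
Every other assignment is strictly worse.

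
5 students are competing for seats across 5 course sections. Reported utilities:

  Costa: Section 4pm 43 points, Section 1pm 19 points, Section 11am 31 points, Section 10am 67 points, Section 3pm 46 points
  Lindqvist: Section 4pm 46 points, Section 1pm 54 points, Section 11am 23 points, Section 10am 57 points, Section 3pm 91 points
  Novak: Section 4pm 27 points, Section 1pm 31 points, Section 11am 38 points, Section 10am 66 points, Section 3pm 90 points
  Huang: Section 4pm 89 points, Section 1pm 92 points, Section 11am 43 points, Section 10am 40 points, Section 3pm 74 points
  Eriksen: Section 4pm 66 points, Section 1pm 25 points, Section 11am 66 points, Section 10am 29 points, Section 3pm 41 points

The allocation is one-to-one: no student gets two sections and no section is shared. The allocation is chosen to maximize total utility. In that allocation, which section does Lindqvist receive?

Optimal: Costa→Section 10am (67 points), Lindqvist→Section 1pm (54 points), Novak→Section 3pm (90 points), Huang→Section 4pm (89 points), Eriksen→Section 11am (66 points) — total 67+54+90+89+66 = 366 points.
Max-entry greedy (repeatedly take the single best remaining cell) gives 354 points, worse by 12.
Lindqvist's own top section is Section 3pm (91 points), but forcing Lindqvist→Section 3pm and reassigning the rest optimally gives only 358 points — worse by 8.

Lindqvist receives Section 1pm.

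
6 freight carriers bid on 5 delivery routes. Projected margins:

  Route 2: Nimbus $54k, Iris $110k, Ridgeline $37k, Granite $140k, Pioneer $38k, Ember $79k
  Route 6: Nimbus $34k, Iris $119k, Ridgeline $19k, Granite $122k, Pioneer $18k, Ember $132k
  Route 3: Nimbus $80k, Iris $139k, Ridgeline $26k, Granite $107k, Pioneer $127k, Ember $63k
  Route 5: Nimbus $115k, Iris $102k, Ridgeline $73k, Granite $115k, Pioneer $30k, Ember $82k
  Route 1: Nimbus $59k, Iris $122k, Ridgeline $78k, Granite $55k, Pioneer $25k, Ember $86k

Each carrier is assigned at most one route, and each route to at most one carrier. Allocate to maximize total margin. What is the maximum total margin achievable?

Max total: $636k

Treat this as an assignment problem: match each carrier to one route.
Optimal: Granite→Route 2 ($140k), Ember→Route 6 ($132k), Pioneer→Route 3 ($127k), Nimbus→Route 5 ($115k), Iris→Route 1 ($122k) — total 140+132+127+115+122 = $636k.
Row-greedy (each carrier in turn takes its best remaining route) gives $490k, worse by 146.
Next-best assignment: Granite→Route 2, Ember→Route 6, Iris→Route 3, Nimbus→Route 5, Ridgeline→Route 1 = $604k.
Swapping Pioneer↔Granite (Pioneer→Route 2 $38k, Granite→Route 3 $107k) loses 122.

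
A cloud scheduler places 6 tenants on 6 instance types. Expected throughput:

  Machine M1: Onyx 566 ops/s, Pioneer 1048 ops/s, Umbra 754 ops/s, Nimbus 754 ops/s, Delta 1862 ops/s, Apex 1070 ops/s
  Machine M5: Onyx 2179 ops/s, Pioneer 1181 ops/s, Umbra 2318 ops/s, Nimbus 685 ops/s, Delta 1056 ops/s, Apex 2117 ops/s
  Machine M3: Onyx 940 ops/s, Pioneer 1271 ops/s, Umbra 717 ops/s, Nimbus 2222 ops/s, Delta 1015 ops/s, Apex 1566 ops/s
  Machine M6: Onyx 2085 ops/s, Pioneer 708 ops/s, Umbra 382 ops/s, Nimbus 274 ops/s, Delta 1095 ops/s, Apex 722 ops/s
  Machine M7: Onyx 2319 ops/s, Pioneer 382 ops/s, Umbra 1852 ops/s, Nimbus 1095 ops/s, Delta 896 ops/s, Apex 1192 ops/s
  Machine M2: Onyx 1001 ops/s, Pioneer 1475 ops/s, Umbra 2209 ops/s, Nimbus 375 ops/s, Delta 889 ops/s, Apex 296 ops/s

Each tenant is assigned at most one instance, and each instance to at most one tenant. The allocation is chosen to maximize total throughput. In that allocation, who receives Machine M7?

Umbra receives Machine M7.

Optimal: Onyx→Machine M6 (2085 ops/s), Pioneer→Machine M2 (1475 ops/s), Umbra→Machine M7 (1852 ops/s), Nimbus→Machine M3 (2222 ops/s), Delta→Machine M1 (1862 ops/s), Apex→Machine M5 (2117 ops/s) — total 2085+1475+1852+2222+1862+2117 = 11613 ops/s.
Max-entry greedy (repeatedly take the single best remaining cell) gives 10918 ops/s, worse by 695.
Checked against all permutations: 11613 ops/s is optimal.
Umbra's own top instance is Machine M5 (2318 ops/s), but forcing Umbra→Machine M5 and reassigning the rest optimally gives only 11154 ops/s — worse by 459.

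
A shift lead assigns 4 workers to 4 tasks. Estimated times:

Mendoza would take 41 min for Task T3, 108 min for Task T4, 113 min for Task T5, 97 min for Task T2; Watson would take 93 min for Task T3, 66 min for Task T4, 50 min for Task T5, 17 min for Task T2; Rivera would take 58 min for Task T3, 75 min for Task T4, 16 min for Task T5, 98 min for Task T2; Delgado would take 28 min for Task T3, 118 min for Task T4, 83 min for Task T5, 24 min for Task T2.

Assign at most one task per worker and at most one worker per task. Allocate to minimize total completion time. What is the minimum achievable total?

Optimal: Mendoza→Task T3 (41 min), Watson→Task T4 (66 min), Rivera→Task T5 (16 min), Delgado→Task T2 (24 min) — total 41+66+16+24 = 147 min.
Row-greedy (each worker in turn takes its cheapest remaining task) gives 192 min, worse by 45.
Next-best assignment: Mendoza→Task T4, Watson→Task T2, Rivera→Task T5, Delgado→Task T3 = 169 min.
Every other assignment is strictly worse.

Minimum total: 147 min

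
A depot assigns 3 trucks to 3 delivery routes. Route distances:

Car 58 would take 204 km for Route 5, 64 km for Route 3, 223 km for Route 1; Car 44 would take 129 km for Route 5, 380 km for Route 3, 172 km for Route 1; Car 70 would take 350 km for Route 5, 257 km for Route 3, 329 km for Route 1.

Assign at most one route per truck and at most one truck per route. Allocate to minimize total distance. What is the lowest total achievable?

Min total: 522 km

This is a one-to-one assignment (minimum-cost bipartite matching).
Optimal: Car 58→Route 3 (64 km), Car 44→Route 5 (129 km), Car 70→Route 1 (329 km) — total 64+129+329 = 522 km.
Next-best assignment: Car 58→Route 3, Car 44→Route 1, Car 70→Route 5 = 586 km.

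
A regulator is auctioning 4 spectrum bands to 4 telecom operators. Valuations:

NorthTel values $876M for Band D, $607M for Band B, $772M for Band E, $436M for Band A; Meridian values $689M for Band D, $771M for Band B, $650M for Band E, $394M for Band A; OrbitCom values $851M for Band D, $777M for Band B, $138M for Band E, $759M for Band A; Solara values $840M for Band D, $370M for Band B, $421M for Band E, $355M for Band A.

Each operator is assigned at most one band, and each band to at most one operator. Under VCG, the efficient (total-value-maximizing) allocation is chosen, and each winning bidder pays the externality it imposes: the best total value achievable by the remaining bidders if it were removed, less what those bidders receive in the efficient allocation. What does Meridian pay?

Meridian pays $18M.

Efficient allocation: NorthTel→Band E ($772M), Meridian→Band B ($771M), OrbitCom→Band A ($759M), Solara→Band D ($840M); total welfare W = $3142M.
Meridian receives Band B at value $771M, so the others get W − 771 = $2371M.
Without Meridian: best allocation of the remaining 3 bidders over all 4 bands is NorthTel→Band E ($772M), OrbitCom→Band B ($777M), Solara→Band D ($840M), total $2389M.
VCG payment = (others' best without Meridian) − (others' welfare with Meridian) = 2389 − 2371 = $18M.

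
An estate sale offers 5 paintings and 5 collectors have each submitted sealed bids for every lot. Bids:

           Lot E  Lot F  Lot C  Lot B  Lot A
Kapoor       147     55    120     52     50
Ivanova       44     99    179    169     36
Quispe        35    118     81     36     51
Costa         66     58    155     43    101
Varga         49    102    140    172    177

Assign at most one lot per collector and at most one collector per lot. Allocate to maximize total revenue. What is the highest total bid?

Maximum total: $766

This is a one-to-one assignment (maximum-weight bipartite matching).
Optimal: Kapoor→Lot E ($147), Ivanova→Lot B ($169), Quispe→Lot F ($118), Costa→Lot C ($155), Varga→Lot A ($177) — total 147+169+118+155+177 = $766.
Column-greedy (each lot in turn goes to its best remaining collector) gives $717, worse by 49.
Checked against all permutations: $766 is optimal.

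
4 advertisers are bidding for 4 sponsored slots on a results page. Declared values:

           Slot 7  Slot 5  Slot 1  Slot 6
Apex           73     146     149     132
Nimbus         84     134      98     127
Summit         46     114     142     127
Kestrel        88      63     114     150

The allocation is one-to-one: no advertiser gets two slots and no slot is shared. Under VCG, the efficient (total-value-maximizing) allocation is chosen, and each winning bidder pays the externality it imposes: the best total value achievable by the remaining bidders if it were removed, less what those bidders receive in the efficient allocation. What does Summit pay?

Efficient allocation: Apex→Slot 5 ($146), Nimbus→Slot 7 ($84), Summit→Slot 1 ($142), Kestrel→Slot 6 ($150); total welfare W = $522.
Summit receives Slot 1 at value $142, so the others get W − 142 = $380.
Without Summit: best allocation of the remaining 3 bidders over all 4 slots is Apex→Slot 1 ($149), Nimbus→Slot 5 ($134), Kestrel→Slot 6 ($150), total $433.
VCG payment = (others' best without Summit) − (others' welfare with Summit) = 433 − 380 = $53.

Summit pays $53.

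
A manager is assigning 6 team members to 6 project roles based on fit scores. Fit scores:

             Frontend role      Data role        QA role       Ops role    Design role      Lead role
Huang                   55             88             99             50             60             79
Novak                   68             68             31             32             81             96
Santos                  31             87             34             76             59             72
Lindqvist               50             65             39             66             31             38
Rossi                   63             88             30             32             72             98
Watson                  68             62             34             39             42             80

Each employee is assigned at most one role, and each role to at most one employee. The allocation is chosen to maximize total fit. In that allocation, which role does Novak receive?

Novak receives Design role.

Optimal: Huang→QA role (99 pts), Novak→Design role (81 pts), Santos→Data role (87 pts), Lindqvist→Ops role (66 pts), Rossi→Lead role (98 pts), Watson→Frontend role (68 pts) — total 99+81+87+66+98+68 = 499 pts.
Novak's own top role is Lead role (96 pts), but forcing Novak→Lead role and reassigning the rest optimally gives only 488 pts — worse by 11.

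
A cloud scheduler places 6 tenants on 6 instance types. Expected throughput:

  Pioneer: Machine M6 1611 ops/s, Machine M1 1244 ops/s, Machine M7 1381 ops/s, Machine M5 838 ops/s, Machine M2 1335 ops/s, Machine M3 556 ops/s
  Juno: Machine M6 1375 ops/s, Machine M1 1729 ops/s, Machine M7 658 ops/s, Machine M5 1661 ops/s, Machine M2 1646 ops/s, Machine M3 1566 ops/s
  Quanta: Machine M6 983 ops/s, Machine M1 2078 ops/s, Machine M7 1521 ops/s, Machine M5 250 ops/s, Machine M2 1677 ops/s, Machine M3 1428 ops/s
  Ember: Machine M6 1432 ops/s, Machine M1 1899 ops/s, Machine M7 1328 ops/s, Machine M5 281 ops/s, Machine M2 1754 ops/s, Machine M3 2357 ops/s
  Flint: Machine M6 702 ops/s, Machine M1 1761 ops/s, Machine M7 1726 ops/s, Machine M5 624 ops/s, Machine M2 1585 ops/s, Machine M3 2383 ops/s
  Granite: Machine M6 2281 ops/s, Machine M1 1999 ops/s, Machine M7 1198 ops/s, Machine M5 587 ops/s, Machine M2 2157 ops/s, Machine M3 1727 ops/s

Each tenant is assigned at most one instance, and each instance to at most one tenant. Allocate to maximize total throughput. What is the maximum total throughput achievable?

This is a one-to-one assignment (maximum-weight bipartite matching).
Optimal: Pioneer→Machine M6 (1611 ops/s), Juno→Machine M5 (1661 ops/s), Quanta→Machine M1 (2078 ops/s), Ember→Machine M3 (2357 ops/s), Flint→Machine M7 (1726 ops/s), Granite→Machine M2 (2157 ops/s) — total 1611+1661+2078+2357+1726+2157 = 11590 ops/s.
Column-greedy (each instance in turn goes to its best remaining tenant) gives 10056 ops/s, worse by 1534.

Maximum total: 11590 ops/s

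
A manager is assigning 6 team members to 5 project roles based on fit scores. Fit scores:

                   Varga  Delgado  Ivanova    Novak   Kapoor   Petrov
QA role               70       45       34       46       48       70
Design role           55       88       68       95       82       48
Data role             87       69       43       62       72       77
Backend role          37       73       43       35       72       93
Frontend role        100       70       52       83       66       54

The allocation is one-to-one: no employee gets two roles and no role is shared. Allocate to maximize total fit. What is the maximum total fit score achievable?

Optimal: Petrov→QA role (70 pts), Novak→Design role (95 pts), Kapoor→Data role (72 pts), Delgado→Backend role (73 pts), Varga→Frontend role (100 pts) — total 70+95+72+73+100 = 410 pts.
Max-entry greedy (repeatedly take the single best remaining cell) gives 405 pts, worse by 5.
Swapping Delgado↔Kapoor (Delgado→Data role 69 pts, Kapoor→Backend role 72 pts) loses 4.
Every other assignment is strictly worse.

Maximum total: 410 pts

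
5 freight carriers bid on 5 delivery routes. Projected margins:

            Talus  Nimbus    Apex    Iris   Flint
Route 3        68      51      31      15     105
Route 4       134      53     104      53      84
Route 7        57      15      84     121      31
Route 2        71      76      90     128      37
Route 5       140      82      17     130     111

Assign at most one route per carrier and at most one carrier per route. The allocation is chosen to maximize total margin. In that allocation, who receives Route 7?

Iris receives Route 7.

This is the linear assignment problem.
Optimal: Talus→Route 5 ($140k), Nimbus→Route 2 ($76k), Apex→Route 4 ($104k), Iris→Route 7 ($121k), Flint→Route 3 ($105k) — total 140+76+104+121+105 = $546k.
Max-entry greedy (repeatedly take the single best remaining cell) gives $492k, worse by 54.
Next-best assignment: Talus→Route 4, Nimbus→Route 5, Apex→Route 7, Iris→Route 2, Flint→Route 3 = $533k.
Swapping Iris↔Talus (Iris→Route 5 $130k, Talus→Route 7 $57k) loses 74.
No other one-to-one assignment exceeds $546k.
Iris's own top route is Route 5 ($130k), but forcing Iris→Route 5 and reassigning the rest optimally gives only $529k — worse by 17.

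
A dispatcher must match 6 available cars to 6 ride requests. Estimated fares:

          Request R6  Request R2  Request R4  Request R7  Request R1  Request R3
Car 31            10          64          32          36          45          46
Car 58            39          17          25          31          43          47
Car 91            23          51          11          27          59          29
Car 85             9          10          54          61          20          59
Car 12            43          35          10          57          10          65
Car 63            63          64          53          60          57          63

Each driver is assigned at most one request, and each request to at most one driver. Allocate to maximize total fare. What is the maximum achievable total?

This is a one-to-one assignment (maximum-weight bipartite matching).
Optimal: Car 31→Request R2 ($64), Car 58→Request R3 ($47), Car 91→Request R1 ($59), Car 85→Request R4 ($54), Car 12→Request R7 ($57), Car 63→Request R6 ($63) — total 64+47+59+54+57+63 = $344.
Max-entry greedy (repeatedly take the single best remaining cell) gives $337, worse by 7.
Swapping Car 31↔Car 91 (Car 31→Request R1 $45, Car 91→Request R2 $51) loses 27.

Max total: $344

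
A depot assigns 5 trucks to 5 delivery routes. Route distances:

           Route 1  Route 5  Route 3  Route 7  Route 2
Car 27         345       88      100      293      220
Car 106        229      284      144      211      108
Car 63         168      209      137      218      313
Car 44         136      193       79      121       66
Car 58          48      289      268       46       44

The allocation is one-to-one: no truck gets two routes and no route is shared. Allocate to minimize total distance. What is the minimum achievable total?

Minimum total: 489 km

Optimal: Car 27→Route 5 (88 km), Car 106→Route 2 (108 km), Car 63→Route 1 (168 km), Car 44→Route 3 (79 km), Car 58→Route 7 (46 km) — total 88+108+168+79+46 = 489 km.
Min-entry greedy (repeatedly take the single cheapest remaining cell) gives 590 km, worse by 101.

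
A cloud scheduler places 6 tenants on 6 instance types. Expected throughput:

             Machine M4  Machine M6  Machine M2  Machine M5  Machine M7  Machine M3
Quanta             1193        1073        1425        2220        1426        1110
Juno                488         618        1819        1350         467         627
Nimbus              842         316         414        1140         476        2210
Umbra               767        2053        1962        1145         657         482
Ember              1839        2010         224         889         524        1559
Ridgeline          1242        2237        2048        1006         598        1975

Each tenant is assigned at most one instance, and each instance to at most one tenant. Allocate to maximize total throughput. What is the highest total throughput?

Optimal: Quanta→Machine M7 (1426 ops/s), Juno→Machine M5 (1350 ops/s), Nimbus→Machine M3 (2210 ops/s), Umbra→Machine M2 (1962 ops/s), Ember→Machine M4 (1839 ops/s), Ridgeline→Machine M6 (2237 ops/s) — total 1426+1350+2210+1962+1839+2237 = 11024 ops/s.
Row-greedy (each tenant in turn takes its best remaining instance) gives 10739 ops/s, worse by 285.
Next-best assignment: Quanta→Machine M5, Juno→Machine M2, Nimbus→Machine M3, Umbra→Machine M7, Ember→Machine M4, Ridgeline→Machine M6 = 10982 ops/s.
No other one-to-one assignment exceeds 11024 ops/s.

Maximum total: 11024 ops/s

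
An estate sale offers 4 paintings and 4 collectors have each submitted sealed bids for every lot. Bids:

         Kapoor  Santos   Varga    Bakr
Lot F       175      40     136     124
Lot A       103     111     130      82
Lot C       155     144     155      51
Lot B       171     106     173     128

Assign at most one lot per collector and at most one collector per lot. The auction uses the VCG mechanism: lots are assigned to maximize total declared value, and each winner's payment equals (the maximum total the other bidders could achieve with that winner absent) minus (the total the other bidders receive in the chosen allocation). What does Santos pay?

Santos pays $25.

Efficient allocation: Kapoor→Lot F ($175), Santos→Lot C ($144), Varga→Lot A ($130), Bakr→Lot B ($128); total welfare W = $577.
Santos receives Lot C at value $144, so the others get W − 144 = $433.
Without Santos: best allocation of the remaining 3 bidders over all 4 lots is Kapoor→Lot F ($175), Varga→Lot C ($155), Bakr→Lot B ($128), total $458.
VCG payment = (others' best without Santos) − (others' welfare with Santos) = 458 − 433 = $25.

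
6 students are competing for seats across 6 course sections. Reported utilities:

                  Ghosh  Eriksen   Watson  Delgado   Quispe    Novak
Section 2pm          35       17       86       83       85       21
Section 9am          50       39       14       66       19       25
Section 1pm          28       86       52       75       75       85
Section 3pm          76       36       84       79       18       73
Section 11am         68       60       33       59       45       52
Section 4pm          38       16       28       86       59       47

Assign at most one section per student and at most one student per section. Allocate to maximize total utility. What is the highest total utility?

Maximum total: 450 points

This is the linear assignment problem.
Optimal: Ghosh→Section 9am (50 points), Eriksen→Section 11am (60 points), Watson→Section 3pm (84 points), Delgado→Section 4pm (86 points), Quispe→Section 2pm (85 points), Novak→Section 1pm (85 points) — total 50+60+84+86+85+85 = 450 points.
Max-entry greedy (repeatedly take the single best remaining cell) gives 405 points, worse by 45.
Swapping Delgado↔Ghosh (Delgado→Section 9am 66 points, Ghosh→Section 4pm 38 points) loses 32.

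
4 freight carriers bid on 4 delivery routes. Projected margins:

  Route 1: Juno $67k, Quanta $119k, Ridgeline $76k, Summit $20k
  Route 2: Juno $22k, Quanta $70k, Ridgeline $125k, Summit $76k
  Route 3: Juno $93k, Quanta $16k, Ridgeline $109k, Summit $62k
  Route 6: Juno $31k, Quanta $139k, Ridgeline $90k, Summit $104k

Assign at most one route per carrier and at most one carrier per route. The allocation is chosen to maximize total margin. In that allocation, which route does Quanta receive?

This is a one-to-one assignment (maximum-weight bipartite matching).
Optimal: Juno→Route 3 ($93k), Quanta→Route 1 ($119k), Ridgeline→Route 2 ($125k), Summit→Route 6 ($104k) — total 93+119+125+104 = $441k.
Quanta's own top route is Route 6 ($139k), but forcing Quanta→Route 6 and reassigning the rest optimally gives only $393k — worse by 48.

Quanta receives Route 1.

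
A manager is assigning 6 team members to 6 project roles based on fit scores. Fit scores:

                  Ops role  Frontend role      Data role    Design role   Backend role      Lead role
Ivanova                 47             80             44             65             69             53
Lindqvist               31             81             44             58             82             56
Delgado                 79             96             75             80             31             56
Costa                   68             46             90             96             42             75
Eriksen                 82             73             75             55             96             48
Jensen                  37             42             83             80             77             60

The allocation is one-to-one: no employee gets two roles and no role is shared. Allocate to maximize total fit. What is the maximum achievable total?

Max total: 492 pts

Optimal: Ivanova→Lead role (53 pts), Lindqvist→Backend role (82 pts), Delgado→Frontend role (96 pts), Costa→Design role (96 pts), Eriksen→Ops role (82 pts), Jensen→Data role (83 pts) — total 53+82+96+96+82+83 = 492 pts.
Row-greedy (each employee in turn takes its best remaining role) gives 474 pts, worse by 18.
Next-best assignment: Ivanova→Frontend role, Lindqvist→Lead role, Delgado→Ops role, Costa→Design role, Eriksen→Backend role, Jensen→Data role = 490 pts.
No other one-to-one assignment exceeds 492 pts.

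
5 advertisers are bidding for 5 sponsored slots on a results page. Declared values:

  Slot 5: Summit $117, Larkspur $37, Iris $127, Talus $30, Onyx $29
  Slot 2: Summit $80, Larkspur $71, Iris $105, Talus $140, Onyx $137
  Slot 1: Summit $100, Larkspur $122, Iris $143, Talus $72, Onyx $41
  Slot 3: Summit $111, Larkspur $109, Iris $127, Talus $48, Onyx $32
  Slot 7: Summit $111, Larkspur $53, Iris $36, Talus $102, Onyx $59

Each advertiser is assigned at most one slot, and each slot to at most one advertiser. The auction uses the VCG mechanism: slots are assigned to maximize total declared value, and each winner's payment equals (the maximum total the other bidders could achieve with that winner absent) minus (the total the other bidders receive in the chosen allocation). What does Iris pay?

Efficient allocation: Summit→Slot 5 ($117), Larkspur→Slot 3 ($109), Iris→Slot 1 ($143), Talus→Slot 7 ($102), Onyx→Slot 2 ($137); total welfare W = $608.
Iris receives Slot 1 at value $143, so the others get W − 143 = $465.
Without Iris: best allocation of the remaining 4 bidders over all 5 slots is Summit→Slot 5 ($117), Larkspur→Slot 1 ($122), Talus→Slot 7 ($102), Onyx→Slot 2 ($137), total $478.
VCG payment = (others' best without Iris) − (others' welfare with Iris) = 478 − 465 = $13.

Iris pays $13.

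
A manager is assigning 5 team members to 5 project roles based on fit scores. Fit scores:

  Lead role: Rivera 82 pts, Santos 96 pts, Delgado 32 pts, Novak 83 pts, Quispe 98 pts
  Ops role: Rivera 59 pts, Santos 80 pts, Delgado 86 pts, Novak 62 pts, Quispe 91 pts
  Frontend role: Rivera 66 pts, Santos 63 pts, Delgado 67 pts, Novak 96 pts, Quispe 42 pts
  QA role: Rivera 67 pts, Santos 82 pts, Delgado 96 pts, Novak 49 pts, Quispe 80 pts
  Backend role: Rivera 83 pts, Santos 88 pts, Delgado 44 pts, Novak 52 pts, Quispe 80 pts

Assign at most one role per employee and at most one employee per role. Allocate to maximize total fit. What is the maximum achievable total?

Maximum total: 462 pts

Treat this as an assignment problem: match each employee to one role.
Optimal: Rivera→Backend role (83 pts), Santos→Lead role (96 pts), Delgado→QA role (96 pts), Novak→Frontend role (96 pts), Quispe→Ops role (91 pts) — total 83+96+96+96+91 = 462 pts.
Max-entry greedy (repeatedly take the single best remaining cell) gives 437 pts, worse by 25.
Swapping Santos↔Novak (Santos→Frontend role 63 pts, Novak→Lead role 83 pts) loses 46.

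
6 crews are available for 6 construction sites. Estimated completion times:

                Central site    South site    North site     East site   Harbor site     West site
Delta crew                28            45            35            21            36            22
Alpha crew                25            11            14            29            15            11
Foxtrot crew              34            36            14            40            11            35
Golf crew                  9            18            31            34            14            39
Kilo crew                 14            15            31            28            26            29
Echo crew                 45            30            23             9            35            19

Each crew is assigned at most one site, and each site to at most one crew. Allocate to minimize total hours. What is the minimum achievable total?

Minimum total: 80 hours

Optimal: Delta crew→West site (22 hours), Alpha crew→North site (14 hours), Foxtrot crew→Harbor site (11 hours), Golf crew→Central site (9 hours), Kilo crew→South site (15 hours), Echo crew→East site (9 hours) — total 22+14+11+9+15+9 = 80 hours.
Row-greedy (each crew in turn takes its cheapest remaining site) gives 104 hours, worse by 24.
Swapping Alpha crew↔Golf crew (Alpha crew→Central site 25 hours, Golf crew→North site 31 hours) adds 33.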